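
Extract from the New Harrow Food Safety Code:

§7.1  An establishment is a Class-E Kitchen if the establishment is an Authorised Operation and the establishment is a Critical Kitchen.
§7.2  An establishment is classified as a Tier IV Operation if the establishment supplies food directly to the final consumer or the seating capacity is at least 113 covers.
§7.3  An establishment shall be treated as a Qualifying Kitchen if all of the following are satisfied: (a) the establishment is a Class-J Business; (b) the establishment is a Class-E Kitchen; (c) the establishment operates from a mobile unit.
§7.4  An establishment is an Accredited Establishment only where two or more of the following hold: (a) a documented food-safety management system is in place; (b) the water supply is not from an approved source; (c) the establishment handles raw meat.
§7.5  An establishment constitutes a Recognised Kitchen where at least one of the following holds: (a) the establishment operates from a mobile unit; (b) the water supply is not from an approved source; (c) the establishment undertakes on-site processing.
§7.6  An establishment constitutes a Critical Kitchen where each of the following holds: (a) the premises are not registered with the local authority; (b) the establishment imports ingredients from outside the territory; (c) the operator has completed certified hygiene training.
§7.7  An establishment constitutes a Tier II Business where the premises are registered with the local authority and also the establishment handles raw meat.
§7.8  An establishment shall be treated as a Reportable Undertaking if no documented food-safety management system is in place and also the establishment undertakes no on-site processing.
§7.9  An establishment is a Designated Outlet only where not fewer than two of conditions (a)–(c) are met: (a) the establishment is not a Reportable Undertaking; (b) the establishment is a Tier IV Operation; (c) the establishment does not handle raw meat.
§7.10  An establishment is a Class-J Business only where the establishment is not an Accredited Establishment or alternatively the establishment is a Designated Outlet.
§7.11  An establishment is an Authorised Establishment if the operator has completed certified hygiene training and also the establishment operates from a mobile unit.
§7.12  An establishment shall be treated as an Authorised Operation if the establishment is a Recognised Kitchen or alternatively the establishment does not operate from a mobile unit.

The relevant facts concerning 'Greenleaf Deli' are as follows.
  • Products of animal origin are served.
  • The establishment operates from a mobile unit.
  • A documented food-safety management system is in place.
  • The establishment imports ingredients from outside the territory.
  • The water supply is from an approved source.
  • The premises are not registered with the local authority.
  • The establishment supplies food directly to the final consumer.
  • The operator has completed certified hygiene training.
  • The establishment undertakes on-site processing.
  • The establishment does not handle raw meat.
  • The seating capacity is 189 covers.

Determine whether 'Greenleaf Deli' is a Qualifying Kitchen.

Under §7.4: a documented food-safety management system is in place? yes; the water supply is not from an approved source? no; the establishment handles raw meat? no — 1 of 3 hold (need ≥2) → not satisfied.
Under §7.8: no documented food-safety management system is in place? no; and the establishment undertakes no on-site processing? no. So the establishment is not a Reportable Undertaking.
Under §7.2: the establishment supplies food directly to the final consumer? yes; or seating capacity: 189 covers ≥ 113 covers? yes. So the establishment is a Tier IV Operation.
Under §7.9: not a Reportable Undertaking (§7.8)? yes; Tier IV Operation (§7.2)? yes; the establishment does not handle raw meat? yes — 3 of 3 hold (need ≥2) → satisfied.
Under §7.10: not an Accredited Establishment (§7.4)? yes; or Designated Outlet (§7.9)? yes. So the establishment is a Class-J Business.
Under §7.5: the establishment operates from a mobile unit? yes; or the water supply is not from an approved source? no; or the establishment undertakes on-site processing? yes. So the establishment is a Recognised Kitchen.
Under §7.12: Recognised Kitchen (§7.5)? yes; or the establishment does not operate from a mobile unit? no. So the establishment is an Authorised Operation.
Under §7.6: the premises are not registered with the local authority? yes; and the establishment imports ingredients from outside the territory? yes; and the operator has completed certified hygiene training? yes. So the establishment is a Critical Kitchen.
Under §7.1: Authorised Operation (§7.12)? yes; and Critical Kitchen (§7.6)? yes. So the establishment is a Class-E Kitchen.
Under §7.3: Class-J Business (§7.10)? yes; and Class-E Kitchen (§7.1)? yes; and the establishment operates from a mobile unit? yes. So the establishment is a Qualifying Kitchen.

Yes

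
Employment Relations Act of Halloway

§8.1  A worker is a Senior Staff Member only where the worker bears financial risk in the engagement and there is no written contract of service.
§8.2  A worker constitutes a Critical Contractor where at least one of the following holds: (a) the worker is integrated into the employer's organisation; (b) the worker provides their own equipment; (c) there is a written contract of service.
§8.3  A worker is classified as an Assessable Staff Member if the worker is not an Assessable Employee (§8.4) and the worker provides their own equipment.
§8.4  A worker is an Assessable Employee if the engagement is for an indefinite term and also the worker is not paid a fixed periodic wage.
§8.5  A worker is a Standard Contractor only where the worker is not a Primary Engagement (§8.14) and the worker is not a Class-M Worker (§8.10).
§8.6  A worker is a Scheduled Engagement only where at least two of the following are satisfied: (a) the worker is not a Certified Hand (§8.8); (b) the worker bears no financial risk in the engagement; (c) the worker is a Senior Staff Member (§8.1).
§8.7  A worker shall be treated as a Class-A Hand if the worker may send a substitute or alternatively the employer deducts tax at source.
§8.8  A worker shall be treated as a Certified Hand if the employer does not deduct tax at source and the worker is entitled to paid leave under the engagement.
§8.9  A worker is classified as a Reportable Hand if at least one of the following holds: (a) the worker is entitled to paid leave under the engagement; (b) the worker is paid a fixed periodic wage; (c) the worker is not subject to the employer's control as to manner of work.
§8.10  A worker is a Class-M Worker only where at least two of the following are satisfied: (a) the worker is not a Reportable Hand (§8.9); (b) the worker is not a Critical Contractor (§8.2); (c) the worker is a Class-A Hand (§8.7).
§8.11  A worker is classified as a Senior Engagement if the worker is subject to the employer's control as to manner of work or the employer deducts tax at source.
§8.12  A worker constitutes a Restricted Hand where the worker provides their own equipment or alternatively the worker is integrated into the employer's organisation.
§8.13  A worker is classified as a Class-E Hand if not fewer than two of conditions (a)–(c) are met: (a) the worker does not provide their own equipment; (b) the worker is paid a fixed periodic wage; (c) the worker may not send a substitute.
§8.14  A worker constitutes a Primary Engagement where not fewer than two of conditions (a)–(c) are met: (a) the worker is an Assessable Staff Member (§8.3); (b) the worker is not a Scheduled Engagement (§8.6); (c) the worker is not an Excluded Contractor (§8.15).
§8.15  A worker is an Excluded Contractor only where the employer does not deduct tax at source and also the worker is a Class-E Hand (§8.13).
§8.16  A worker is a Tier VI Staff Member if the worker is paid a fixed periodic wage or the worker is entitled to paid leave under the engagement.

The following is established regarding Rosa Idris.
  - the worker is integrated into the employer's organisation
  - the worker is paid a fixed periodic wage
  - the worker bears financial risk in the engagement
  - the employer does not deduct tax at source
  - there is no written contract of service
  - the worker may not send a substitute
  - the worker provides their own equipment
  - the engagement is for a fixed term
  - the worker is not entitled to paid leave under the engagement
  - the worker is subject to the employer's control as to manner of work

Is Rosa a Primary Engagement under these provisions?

§8.4 — Assessable Employee: [the engagement is for an indefinite term? no] AND [the worker is not paid a fixed periodic wage? no] → not satisfied.
§8.3 — Assessable Staff Member: [not an Assessable Employee (§8.4)? yes] AND [the worker provides their own equipment? yes] → satisfied.
§8.8 — Certified Hand: [the employer does not deduct tax at source? yes] AND [the worker is entitled to paid leave under the engagement? no] → not satisfied.
§8.1 — Senior Staff Member: [the worker bears financial risk in the engagement? yes] AND [there is no written contract of service? yes] → satisfied.
§8.6 — Scheduled Engagement: not a Certified Hand (§8.8)? yes; the worker bears no financial risk in the engagement? no; Senior Staff Member (§8.1)? yes — 2 of 3 hold (need ≥2) → satisfied.
§8.13 — Class-E Hand: the worker does not provide their own equipment? no; the worker is paid a fixed periodic wage? yes; the worker may not send a substitute? yes — 2 of 3 hold (need ≥2) → satisfied.
§8.15 — Excluded Contractor: [the employer does not deduct tax at source? yes] AND [Class-E Hand (§8.13)? yes] → satisfied.
§8.14 — Primary Engagement: Assessable Staff Member (§8.3)? yes; not a Scheduled Engagement (§8.6)? no; not an Excluded Contractor (§8.15)? no — 1 of 3 hold (need ≥2) → not satisfied.

No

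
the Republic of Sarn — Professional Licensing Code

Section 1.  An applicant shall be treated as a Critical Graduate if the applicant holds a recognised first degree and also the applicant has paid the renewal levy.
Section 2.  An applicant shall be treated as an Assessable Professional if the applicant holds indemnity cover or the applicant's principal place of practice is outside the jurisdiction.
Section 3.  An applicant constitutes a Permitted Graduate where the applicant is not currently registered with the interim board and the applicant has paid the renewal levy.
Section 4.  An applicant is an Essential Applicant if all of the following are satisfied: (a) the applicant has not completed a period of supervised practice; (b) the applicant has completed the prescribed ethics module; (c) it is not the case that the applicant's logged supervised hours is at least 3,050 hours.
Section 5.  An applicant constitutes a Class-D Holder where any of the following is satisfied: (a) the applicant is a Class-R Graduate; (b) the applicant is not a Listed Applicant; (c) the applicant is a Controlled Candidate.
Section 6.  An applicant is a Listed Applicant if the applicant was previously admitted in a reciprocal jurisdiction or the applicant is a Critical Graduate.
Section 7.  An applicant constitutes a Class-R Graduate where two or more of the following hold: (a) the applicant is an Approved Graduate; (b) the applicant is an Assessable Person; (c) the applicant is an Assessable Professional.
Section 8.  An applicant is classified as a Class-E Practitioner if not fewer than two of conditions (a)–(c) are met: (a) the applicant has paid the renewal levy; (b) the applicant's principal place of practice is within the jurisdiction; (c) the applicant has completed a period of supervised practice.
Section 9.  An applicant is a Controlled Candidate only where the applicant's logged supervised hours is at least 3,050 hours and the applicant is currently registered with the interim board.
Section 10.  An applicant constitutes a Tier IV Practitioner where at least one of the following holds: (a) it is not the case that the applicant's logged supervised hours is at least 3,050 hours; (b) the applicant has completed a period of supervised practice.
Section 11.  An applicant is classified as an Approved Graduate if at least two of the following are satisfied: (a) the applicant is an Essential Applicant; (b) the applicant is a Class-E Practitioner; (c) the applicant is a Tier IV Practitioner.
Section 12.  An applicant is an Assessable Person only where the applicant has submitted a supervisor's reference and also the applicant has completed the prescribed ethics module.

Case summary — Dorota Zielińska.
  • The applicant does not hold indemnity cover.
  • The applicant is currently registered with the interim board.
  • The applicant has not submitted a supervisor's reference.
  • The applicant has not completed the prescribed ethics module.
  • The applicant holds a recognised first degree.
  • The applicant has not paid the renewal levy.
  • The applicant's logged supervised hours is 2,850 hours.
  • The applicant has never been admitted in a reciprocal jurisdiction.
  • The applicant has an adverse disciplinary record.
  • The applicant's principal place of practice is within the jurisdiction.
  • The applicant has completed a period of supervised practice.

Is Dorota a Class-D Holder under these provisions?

Yes

Under section 4: the applicant has not completed a period of supervised practice? no; and the applicant has completed the prescribed ethics module? no; and applicant's logged supervised hours: 2,850 hours ≥ 3,050 hours? no, so negated condition yes. So the applicant is not an Essential Applicant.
Under section 8: the applicant has paid the renewal levy? no; the applicant's principal place of practice is within the jurisdiction? yes; the applicant has completed a period of supervised practice? yes — 2 of 3 hold (need ≥2) → satisfied.
Under section 10: applicant's logged supervised hours: 2,850 hours ≥ 3,050 hours? no, so negated condition yes; or the applicant has completed a period of supervised practice? yes. So the applicant is a Tier IV Practitioner.
Under section 11: Essential Applicant (section 4)? no; Class-E Practitioner (section 8)? yes; Tier IV Practitioner (section 10)? yes — 2 of 3 hold (need ≥2) → satisfied.
Under section 12: the applicant has submitted a supervisor's reference? no; and the applicant has completed the prescribed ethics module? no. So the applicant is not an Assessable Person.
Under section 2: the applicant holds indemnity cover? no; or the applicant's principal place of practice is outside the jurisdiction? no. So the applicant is not an Assessable Professional.
Under section 7: Approved Graduate (section 11)? yes; Assessable Person (section 12)? no; Assessable Professional (section 2)? no — 1 of 3 hold (need ≥2) → not satisfied.
Under section 1: the applicant holds a recognised first degree? yes; and the applicant has paid the renewal levy? no. So the applicant is not a Critical Graduate.
Under section 6: the applicant was previously admitted in a reciprocal jurisdiction? no; or Critical Graduate (section 1)? no. So the applicant is not a Listed Applicant.
Under section 9: applicant's logged supervised hours: 2,850 hours ≥ 3,050 hours? no; and the applicant is currently registered with the interim board? yes. So the applicant is not a Controlled Candidate.
Under section 5: Class-R Graduate (section 7)? no; or not a Listed Applicant (section 6)? yes; or Controlled Candidate (section 9)? no. So the applicant is a Class-D Holder.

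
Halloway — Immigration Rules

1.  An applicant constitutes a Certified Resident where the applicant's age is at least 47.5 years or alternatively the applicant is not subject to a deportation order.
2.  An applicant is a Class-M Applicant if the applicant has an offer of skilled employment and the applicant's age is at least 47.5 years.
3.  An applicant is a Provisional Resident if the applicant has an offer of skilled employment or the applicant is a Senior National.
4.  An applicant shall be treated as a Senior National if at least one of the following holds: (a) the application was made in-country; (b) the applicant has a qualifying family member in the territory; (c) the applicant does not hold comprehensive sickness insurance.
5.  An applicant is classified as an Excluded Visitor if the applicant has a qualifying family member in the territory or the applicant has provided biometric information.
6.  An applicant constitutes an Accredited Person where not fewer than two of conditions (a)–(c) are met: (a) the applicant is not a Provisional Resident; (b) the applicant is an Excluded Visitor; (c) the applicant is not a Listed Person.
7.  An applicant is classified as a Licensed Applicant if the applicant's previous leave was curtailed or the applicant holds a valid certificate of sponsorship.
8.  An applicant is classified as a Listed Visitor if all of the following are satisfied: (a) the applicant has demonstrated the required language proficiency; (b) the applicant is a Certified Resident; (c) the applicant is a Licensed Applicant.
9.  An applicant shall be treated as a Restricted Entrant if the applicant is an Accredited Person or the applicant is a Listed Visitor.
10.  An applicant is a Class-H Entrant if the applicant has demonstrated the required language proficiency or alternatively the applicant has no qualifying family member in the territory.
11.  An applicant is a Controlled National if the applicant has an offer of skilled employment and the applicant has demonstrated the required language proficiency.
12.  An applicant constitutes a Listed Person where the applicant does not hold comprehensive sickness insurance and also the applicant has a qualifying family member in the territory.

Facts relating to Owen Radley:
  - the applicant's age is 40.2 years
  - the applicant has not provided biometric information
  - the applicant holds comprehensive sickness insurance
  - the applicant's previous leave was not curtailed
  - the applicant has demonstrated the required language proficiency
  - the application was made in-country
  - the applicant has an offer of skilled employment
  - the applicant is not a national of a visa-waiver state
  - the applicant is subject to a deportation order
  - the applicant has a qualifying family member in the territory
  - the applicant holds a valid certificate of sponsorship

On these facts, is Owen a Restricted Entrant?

Yes

paragraph 4 — Senior National: [the application was made in-country? yes] OR [the applicant has a qualifying family member in the territory? yes] OR [the applicant does not hold comprehensive sickness insurance? no] → satisfied.
paragraph 3 — Provisional Resident: [the applicant has an offer of skilled employment? yes] OR [Senior National (paragraph 4)? yes] → satisfied.
paragraph 5 — Excluded Visitor: [the applicant has a qualifying family member in the territory? yes] OR [the applicant has provided biometric information? no] → satisfied.
paragraph 12 — Listed Person: [the applicant does not hold comprehensive sickness insurance? no] AND [the applicant has a qualifying family member in the territory? yes] → not satisfied.
paragraph 6 — Accredited Person: not a Provisional Resident (paragraph 3)? no; Excluded Visitor (paragraph 5)? yes; not a Listed Person (paragraph 12)? yes — 2 of 3 hold (need ≥2) → satisfied.
paragraph 1 — Certified Resident: [applicant's age: 40.2 years ≥ 47.5 years? no] OR [the applicant is not subject to a deportation order? no] → not satisfied.
paragraph 7 — Licensed Applicant: [the applicant's previous leave was curtailed? no] OR [the applicant holds a valid certificate of sponsorship? yes] → satisfied.
paragraph 8 — Listed Visitor: [the applicant has demonstrated the required language proficiency? yes] AND [Certified Resident (paragraph 1)? no] AND [Licensed Applicant (paragraph 7)? yes] → not satisfied.
paragraph 9 — Restricted Entrant: [Accredited Person (paragraph 6)? yes] OR [Listed Visitor (paragraph 8)? no] → satisfied.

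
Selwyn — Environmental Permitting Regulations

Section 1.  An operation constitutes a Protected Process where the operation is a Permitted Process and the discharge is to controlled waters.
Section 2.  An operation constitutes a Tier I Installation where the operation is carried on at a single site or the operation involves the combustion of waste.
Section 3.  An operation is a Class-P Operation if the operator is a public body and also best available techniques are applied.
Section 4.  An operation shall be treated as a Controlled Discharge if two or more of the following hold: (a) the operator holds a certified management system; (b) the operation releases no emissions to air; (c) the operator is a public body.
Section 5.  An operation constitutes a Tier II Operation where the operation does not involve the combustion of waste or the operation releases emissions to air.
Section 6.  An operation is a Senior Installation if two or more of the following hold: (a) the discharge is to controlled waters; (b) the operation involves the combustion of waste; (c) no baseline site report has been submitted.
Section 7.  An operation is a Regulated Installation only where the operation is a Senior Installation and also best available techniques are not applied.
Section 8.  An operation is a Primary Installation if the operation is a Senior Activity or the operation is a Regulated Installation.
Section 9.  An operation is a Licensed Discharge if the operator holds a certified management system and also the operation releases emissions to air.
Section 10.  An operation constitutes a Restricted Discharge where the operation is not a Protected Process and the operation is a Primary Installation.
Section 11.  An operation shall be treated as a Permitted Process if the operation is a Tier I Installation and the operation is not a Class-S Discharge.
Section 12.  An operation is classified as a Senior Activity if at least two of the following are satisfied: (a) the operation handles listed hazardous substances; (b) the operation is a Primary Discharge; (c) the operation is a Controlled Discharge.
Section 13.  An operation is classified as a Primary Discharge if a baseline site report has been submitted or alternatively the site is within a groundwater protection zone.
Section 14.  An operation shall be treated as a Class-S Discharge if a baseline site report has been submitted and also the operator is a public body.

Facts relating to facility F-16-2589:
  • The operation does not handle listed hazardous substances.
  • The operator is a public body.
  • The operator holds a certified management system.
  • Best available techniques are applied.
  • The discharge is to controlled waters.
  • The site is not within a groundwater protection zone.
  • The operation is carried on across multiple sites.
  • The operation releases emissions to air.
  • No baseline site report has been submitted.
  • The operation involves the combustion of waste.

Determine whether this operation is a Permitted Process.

Yes

section 2 — Tier I Installation: [the operation is carried on at a single site? no] OR [the operation involves the combustion of waste? yes] → satisfied.
section 14 — Class-S Discharge: [a baseline site report has been submitted? no] AND [the operator is a public body? yes] → not satisfied.
section 11 — Permitted Process: [Tier I Installation (section 2)? yes] AND [not a Class-S Discharge (section 14)? yes] → satisfied.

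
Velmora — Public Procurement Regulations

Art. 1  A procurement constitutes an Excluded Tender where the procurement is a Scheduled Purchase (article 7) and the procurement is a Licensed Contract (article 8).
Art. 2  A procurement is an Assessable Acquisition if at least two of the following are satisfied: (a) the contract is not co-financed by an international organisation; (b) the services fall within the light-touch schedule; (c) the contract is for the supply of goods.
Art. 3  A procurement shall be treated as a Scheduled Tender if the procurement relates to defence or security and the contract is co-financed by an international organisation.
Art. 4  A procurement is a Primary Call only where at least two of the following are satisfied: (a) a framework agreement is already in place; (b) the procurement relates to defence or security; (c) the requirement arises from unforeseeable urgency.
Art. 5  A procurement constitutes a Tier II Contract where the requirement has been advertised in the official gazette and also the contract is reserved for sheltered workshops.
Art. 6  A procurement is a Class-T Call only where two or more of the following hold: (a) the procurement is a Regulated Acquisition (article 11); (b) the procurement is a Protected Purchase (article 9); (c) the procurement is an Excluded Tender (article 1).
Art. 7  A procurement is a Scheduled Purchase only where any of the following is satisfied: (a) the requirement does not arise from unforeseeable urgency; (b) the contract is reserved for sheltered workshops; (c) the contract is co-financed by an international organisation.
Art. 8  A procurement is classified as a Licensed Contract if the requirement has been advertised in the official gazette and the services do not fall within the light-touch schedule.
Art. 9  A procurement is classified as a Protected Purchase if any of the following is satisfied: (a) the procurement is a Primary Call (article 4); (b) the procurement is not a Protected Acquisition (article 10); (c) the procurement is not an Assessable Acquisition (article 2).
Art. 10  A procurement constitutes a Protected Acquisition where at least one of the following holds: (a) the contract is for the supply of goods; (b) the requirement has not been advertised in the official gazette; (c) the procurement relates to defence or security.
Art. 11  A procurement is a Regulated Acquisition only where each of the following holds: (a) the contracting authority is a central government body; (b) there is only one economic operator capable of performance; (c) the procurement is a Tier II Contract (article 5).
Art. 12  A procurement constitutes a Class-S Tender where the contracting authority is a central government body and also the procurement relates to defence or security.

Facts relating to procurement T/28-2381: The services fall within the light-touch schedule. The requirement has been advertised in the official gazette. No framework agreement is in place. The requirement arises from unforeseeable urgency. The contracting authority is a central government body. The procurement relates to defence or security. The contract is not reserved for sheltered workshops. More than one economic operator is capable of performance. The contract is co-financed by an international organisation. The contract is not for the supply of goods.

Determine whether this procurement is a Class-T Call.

No

article 5 — Tier II Contract: [the requirement has been advertised in the official gazette? yes] AND [the contract is reserved for sheltered workshops? no] → not satisfied.
article 11 — Regulated Acquisition: [the contracting authority is a central government body? yes] AND [there is only one economic operator capable of performance? no] AND [Tier II Contract (article 5)? no] → not satisfied.
article 4 — Primary Call: a framework agreement is already in place? no; the procurement relates to defence or security? yes; the requirement arises from unforeseeable urgency? yes — 2 of 3 hold (need ≥2) → satisfied.
article 10 — Protected Acquisition: [the contract is for the supply of goods? no] OR [the requirement has not been advertised in the official gazette? no] OR [the procurement relates to defence or security? yes] → satisfied.
article 2 — Assessable Acquisition: the contract is not co-financed by an international organisation? no; the services fall within the light-touch schedule? yes; the contract is for the supply of goods? no — 1 of 3 hold (need ≥2) → not satisfied.
article 9 — Protected Purchase: [Primary Call (article 4)? yes] OR [not a Protected Acquisition (article 10)? no] OR [not an Assessable Acquisition (article 2)? yes] → satisfied.
article 7 — Scheduled Purchase: [the requirement does not arise from unforeseeable urgency? no] OR [the contract is reserved for sheltered workshops? no] OR [the contract is co-financed by an international organisation? yes] → satisfied.
article 8 — Licensed Contract: [the requirement has been advertised in the official gazette? yes] AND [the services do not fall within the light-touch schedule? no] → not satisfied.
article 1 — Excluded Tender: [Scheduled Purchase (article 7)? yes] AND [Licensed Contract (article 8)? no] → not satisfied.
article 6 — Class-T Call: Regulated Acquisition (article 11)? no; Protected Purchase (article 9)? yes; Excluded Tender (article 1)? no — 1 of 3 hold (need ≥2) → not satisfied.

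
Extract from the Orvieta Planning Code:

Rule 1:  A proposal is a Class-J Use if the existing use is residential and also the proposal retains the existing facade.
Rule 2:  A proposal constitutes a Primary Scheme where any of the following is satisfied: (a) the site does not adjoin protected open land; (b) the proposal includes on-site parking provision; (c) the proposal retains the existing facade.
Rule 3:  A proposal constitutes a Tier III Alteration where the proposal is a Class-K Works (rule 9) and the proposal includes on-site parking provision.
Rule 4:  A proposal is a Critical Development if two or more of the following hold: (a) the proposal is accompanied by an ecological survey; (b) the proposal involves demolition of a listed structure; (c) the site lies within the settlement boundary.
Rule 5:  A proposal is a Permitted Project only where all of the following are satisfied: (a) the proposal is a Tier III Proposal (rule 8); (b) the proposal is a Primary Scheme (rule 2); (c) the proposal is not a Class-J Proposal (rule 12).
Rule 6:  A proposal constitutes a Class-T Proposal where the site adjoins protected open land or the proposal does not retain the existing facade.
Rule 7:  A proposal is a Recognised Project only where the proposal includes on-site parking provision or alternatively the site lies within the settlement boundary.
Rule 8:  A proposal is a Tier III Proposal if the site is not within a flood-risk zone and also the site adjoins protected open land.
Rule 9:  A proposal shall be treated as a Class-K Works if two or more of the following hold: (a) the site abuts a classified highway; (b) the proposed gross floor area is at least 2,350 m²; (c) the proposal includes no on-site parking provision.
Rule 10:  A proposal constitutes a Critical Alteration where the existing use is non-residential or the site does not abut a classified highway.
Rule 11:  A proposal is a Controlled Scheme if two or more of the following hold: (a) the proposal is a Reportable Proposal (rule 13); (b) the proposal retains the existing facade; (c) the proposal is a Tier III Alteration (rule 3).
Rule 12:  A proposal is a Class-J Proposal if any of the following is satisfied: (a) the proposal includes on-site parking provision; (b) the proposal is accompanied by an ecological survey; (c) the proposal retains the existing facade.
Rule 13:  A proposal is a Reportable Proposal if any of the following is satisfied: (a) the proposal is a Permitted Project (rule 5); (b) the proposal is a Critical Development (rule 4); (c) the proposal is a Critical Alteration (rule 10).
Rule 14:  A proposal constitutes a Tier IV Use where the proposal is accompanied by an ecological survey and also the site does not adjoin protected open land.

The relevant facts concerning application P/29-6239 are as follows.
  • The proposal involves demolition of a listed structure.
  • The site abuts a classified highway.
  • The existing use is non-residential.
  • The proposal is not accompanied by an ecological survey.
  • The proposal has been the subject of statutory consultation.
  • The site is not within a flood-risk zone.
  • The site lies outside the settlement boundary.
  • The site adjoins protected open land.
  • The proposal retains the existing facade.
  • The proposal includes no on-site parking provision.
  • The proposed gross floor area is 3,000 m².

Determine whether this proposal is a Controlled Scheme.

Yes

rule 8 — Tier III Proposal: [the site is not within a flood-risk zone? yes] AND [the site adjoins protected open land? yes] → satisfied.
rule 2 — Primary Scheme: [the site does not adjoin protected open land? no] OR [the proposal includes on-site parking provision? no] OR [the proposal retains the existing facade? yes] → satisfied.
rule 12 — Class-J Proposal: [the proposal includes on-site parking provision? no] OR [the proposal is accompanied by an ecological survey? no] OR [the proposal retains the existing facade? yes] → satisfied.
rule 5 — Permitted Project: [Tier III Proposal (rule 8)? yes] AND [Primary Scheme (rule 2)? yes] AND [not a Class-J Proposal (rule 12)? no] → not satisfied.
rule 4 — Critical Development: the proposal is accompanied by an ecological survey? no; the proposal involves demolition of a listed structure? yes; the site lies within the settlement boundary? no — 1 of 3 hold (need ≥2) → not satisfied.
rule 10 — Critical Alteration: [the existing use is non-residential? yes] OR [the site does not abut a classified highway? no] → satisfied.
rule 13 — Reportable Proposal: [Permitted Project (rule 5)? no] OR [Critical Development (rule 4)? no] OR [Critical Alteration (rule 10)? yes] → satisfied.
rule 9 — Class-K Works: the site abuts a classified highway? yes; proposed gross floor area: 3,000 m² ≥ 2,350 m²? yes; the proposal includes no on-site parking provision? yes — 3 of 3 hold (need ≥2) → satisfied.
rule 3 — Tier III Alteration: [Class-K Works (rule 9)? yes] AND [the proposal includes on-site parking provision? no] → not satisfied.
rule 11 — Controlled Scheme: Reportable Proposal (rule 13)? yes; the proposal retains the existing facade? yes; Tier III Alteration (rule 3)? no — 2 of 3 hold (need ≥2) → satisfied.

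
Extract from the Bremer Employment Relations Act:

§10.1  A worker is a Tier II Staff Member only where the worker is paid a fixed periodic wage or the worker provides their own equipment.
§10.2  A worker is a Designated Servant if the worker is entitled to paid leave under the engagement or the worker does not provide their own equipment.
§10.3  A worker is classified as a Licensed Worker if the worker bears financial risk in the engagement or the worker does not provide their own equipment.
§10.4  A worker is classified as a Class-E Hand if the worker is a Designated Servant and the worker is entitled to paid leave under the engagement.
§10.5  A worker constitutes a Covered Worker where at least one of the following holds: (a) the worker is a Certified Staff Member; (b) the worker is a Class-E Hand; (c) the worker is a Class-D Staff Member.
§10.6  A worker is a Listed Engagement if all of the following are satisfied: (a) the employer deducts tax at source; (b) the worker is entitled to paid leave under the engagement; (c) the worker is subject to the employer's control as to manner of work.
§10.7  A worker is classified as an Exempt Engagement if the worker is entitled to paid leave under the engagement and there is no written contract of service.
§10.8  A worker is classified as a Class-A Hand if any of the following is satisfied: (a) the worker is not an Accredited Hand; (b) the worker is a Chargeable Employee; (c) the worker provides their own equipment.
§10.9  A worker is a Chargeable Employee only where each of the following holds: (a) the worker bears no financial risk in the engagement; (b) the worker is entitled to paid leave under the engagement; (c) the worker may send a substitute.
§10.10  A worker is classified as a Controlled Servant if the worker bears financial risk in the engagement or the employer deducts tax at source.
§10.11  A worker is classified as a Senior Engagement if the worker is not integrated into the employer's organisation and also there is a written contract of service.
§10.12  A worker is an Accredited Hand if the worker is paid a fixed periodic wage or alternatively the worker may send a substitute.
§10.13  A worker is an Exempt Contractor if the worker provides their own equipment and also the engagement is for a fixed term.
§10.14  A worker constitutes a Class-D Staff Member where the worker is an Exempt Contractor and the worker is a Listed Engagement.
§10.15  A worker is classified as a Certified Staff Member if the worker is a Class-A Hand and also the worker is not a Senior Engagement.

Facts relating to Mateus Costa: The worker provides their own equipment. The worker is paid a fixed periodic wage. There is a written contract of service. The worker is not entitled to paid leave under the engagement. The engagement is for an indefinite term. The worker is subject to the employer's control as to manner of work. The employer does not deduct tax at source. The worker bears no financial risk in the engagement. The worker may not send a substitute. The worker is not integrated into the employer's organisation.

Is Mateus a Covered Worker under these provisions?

§10.12 — Accredited Hand: [the worker is paid a fixed periodic wage? yes] OR [the worker may send a substitute? no] → satisfied.
§10.9 — Chargeable Employee: [the worker bears no financial risk in the engagement? yes] AND [the worker is entitled to paid leave under the engagement? no] AND [the worker may send a substitute? no] → not satisfied.
§10.8 — Class-A Hand: [not an Accredited Hand (§10.12)? no] OR [Chargeable Employee (§10.9)? no] OR [the worker provides their own equipment? yes] → satisfied.
§10.11 — Senior Engagement: [the worker is not integrated into the employer's organisation? yes] AND [there is a written contract of service? yes] → satisfied.
§10.15 — Certified Staff Member: [Class-A Hand (§10.8)? yes] AND [not a Senior Engagement (§10.11)? no] → not satisfied.
§10.2 — Designated Servant: [the worker is entitled to paid leave under the engagement? no] OR [the worker does not provide their own equipment? no] → not satisfied.
§10.4 — Class-E Hand: [Designated Servant (§10.2)? no] AND [the worker is entitled to paid leave under the engagement? no] → not satisfied.
§10.13 — Exempt Contractor: [the worker provides their own equipment? yes] AND [the engagement is for a fixed term? no] → not satisfied.
§10.6 — Listed Engagement: [the employer deducts tax at source? no] AND [the worker is entitled to paid leave under the engagement? no] AND [the worker is subject to the employer's control as to manner of work? yes] → not satisfied.
§10.14 — Class-D Staff Member: [Exempt Contractor (§10.13)? no] AND [Listed Engagement (§10.6)? no] → not satisfied.
§10.5 — Covered Worker: [Certified Staff Member (§10.15)? no] OR [Class-E Hand (§10.4)? no] OR [Class-D Staff Member (§10.14)? no] → not satisfied.

No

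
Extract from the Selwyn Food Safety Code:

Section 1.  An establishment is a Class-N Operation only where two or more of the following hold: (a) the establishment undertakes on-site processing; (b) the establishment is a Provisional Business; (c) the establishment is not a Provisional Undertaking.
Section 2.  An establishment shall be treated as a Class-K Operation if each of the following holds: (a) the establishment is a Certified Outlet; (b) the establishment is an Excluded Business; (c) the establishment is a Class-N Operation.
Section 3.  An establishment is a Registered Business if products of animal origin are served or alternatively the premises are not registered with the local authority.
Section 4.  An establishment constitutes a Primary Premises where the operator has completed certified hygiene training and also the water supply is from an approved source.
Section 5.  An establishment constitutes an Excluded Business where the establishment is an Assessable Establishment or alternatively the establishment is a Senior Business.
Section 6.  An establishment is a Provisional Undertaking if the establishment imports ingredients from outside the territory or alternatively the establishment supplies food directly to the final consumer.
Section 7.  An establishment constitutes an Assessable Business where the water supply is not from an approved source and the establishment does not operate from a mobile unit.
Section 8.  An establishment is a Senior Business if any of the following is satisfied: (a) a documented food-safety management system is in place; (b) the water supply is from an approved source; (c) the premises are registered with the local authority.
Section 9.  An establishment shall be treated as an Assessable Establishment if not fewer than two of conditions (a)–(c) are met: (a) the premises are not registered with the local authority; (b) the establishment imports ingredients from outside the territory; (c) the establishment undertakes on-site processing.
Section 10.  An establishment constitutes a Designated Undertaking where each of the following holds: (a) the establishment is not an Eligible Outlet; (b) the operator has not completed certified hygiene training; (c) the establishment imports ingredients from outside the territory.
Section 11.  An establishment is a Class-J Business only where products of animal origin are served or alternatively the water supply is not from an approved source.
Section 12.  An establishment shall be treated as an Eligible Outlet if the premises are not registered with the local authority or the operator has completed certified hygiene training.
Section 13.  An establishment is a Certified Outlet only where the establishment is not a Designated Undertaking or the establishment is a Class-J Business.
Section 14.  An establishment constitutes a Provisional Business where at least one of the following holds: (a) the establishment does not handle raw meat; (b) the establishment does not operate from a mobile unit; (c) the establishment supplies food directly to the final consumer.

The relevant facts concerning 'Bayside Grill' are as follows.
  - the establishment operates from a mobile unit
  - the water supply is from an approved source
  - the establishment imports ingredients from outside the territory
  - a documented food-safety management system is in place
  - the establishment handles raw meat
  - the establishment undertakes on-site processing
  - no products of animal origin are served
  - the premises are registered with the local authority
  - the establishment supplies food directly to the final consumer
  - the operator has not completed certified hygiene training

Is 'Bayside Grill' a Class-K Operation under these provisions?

No

section 12 — Eligible Outlet: [the premises are not registered with the local authority? no] OR [the operator has completed certified hygiene training? no] → not satisfied.
section 10 — Designated Undertaking: [not an Eligible Outlet (section 12)? yes] AND [the operator has not completed certified hygiene training? yes] AND [the establishment imports ingredients from outside the territory? yes] → satisfied.
section 11 — Class-J Business: [products of animal origin are served? no] OR [the water supply is not from an approved source? no] → not satisfied.
section 13 — Certified Outlet: [not a Designated Undertaking (section 10)? no] OR [Class-J Business (section 11)? no] → not satisfied.
section 9 — Assessable Establishment: the premises are not registered with the local authority? no; the establishment imports ingredients from outside the territory? yes; the establishment undertakes on-site processing? yes — 2 of 3 hold (need ≥2) → satisfied.
section 8 — Senior Business: [a documented food-safety management system is in place? yes] OR [the water supply is from an approved source? yes] OR [the premises are registered with the local authority? yes] → satisfied.
section 5 — Excluded Business: [Assessable Establishment (section 9)? yes] OR [Senior Business (section 8)? yes] → satisfied.
section 14 — Provisional Business: [the establishment does not handle raw meat? no] OR [the establishment does not operate from a mobile unit? no] OR [the establishment supplies food directly to the final consumer? yes] → satisfied.
section 6 — Provisional Undertaking: [the establishment imports ingredients from outside the territory? yes] OR [the establishment supplies food directly to the final consumer? yes] → satisfied.
section 1 — Class-N Operation: the establishment undertakes on-site processing? yes; Provisional Business (section 14)? yes; not a Provisional Undertaking (section 6)? no — 2 of 3 hold (need ≥2) → satisfied.
section 2 — Class-K Operation: [Certified Outlet (section 13)? no] AND [Excluded Business (section 5)? yes] AND [Class-N Operation (section 1)? yes] → not satisfied.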